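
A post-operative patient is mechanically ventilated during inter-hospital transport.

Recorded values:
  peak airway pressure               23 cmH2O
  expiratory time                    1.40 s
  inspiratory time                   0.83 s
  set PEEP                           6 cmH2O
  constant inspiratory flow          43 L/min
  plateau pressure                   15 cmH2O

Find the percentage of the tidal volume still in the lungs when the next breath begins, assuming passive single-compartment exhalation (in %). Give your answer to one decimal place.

15.0

Flow: 43 L/min ÷ 60 = 0.7167 L/s.
Vt = flow × Ti = 0.7167 L/s × 0.83 s × 1000 mL/L = 594.86 mL.
R = (PIP − Pplat)/V̇ = (23 − 15) / 0.7167 = 8.0/0.7167 = 11.162 cmH2O·s/L.
C = Vt/(Pplat − PEEP) = 594.86 / (15 − 6) = 594.86/9.0 = 66.096 mL/cmH2O.
τ = R × C = 11.162 × 0.0661 L/cmH2O = 0.7378 s.
Fraction remaining at end-expiration = e^(−Te/τ) = e^(−1.40/0.7378) = 0.1499 → 14.99%.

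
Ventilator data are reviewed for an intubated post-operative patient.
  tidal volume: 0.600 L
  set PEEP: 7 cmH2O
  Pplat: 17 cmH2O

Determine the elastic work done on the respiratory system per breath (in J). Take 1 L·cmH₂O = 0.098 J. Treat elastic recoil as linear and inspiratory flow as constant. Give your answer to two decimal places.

Elastic work ≈ ½ × (Pplat − PEEP) × Vt = 0.5 × (17 − 7) × 0.600 L = 0.5 × 10.0 × 0.600 = 3.0 L·cmH2O.
× 0.098 J/(L·cmH2O) → 0.294 J.

0.29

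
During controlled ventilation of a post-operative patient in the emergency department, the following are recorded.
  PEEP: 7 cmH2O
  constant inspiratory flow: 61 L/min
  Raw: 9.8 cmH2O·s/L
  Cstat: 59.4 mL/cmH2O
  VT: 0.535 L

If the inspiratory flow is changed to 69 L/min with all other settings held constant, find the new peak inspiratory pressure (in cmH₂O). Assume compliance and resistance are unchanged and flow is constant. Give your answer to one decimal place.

27.3

Flow: 61 L/min ÷ 60 = 1.0167 L/s.
New flow: 69 L/min ÷ 60 = 1.15 L/s.
PIP = Vt/C + R·V̇ + PEEP (constant-flow equation of motion).
Only the resistive term changes: ΔPIP = R × ΔV̇ = 9.8 × (1.15 − 1.0167) = 9.8 × 0.1333 = 1.306 cmH2O.
Original PIP = 535/59.4 + 9.8×1.0167 + 7 = 25.97 cmH2O; new PIP = 25.97 + (1.306) = 27.276 cmH2O.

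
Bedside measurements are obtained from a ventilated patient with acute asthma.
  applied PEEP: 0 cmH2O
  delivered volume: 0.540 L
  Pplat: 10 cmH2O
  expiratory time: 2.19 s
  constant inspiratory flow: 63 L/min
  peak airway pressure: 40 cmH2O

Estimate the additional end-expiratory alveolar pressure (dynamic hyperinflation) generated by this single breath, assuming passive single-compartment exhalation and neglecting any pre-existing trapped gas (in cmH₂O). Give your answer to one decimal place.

2.4

Flow: 63 L/min ÷ 60 = 1.05 L/s.
R = (PIP − Pplat)/V̇ = (40 − 10) / 1.05 = 30.0/1.05 = 28.571 cmH2O·s/L.
C = Vt/(Pplat − PEEP) = 540.0 / (10 − 0) = 540.0/10.0 = 54.0 mL/cmH2O.
τ = R × C = 28.571 × 0.054 L/cmH2O = 1.543 s.
Fraction remaining = e^(−Te/τ) = e^(−2.19/1.543) = 0.2419; trapped volume = 540.0 × 0.2419 = 130.63 mL.
Additional alveolar pressure from trapping ≈ V_trapped / C = 130.63 / 54.0 = 2.419 cmH2O.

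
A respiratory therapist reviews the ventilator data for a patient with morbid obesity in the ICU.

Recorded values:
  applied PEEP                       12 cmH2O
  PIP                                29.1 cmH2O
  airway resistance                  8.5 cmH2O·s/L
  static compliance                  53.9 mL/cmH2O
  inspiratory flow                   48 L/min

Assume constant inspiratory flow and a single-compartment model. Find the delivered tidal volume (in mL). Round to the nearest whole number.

555

Flow: 48 L/min ÷ 60 = 0.8 L/s.
Equation of motion (constant flow): PIP = Vt/C + R·V̇ + PEEP.
Vt/C = PIP − R·V̇ − PEEP = 29.1 − 6.8 − 12 = 10.3 cmH2O.
Vt = C × 10.3 = 53.9 × 10.3 = 555.17 mL.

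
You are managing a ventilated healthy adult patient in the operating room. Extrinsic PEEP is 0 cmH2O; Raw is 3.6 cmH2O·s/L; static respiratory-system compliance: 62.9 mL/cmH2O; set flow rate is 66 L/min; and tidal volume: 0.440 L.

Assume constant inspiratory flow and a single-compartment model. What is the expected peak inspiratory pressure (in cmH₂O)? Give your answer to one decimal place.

11.0

Flow: 66 L/min ÷ 60 = 1.1 L/s.
Equation of motion (constant flow): PIP = Vt/C + R·V̇ + PEEP.
PIP = 440/62.9 + 3.6×1.1 + 0 = 6.995 + 3.96 + 0 = 10.955 cmH2O.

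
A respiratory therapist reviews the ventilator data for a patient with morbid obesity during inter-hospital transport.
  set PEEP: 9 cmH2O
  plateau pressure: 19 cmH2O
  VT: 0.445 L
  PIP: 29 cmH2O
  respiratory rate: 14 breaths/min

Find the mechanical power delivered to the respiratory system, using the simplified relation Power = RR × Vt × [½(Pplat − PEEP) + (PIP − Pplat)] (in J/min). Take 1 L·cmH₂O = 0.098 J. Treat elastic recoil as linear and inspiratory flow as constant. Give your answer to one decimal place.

Per-breath work = Vt × [½(Pplat−PEEP) + (PIP−Pplat)] = 0.445 × [0.5×10.0 + 10.0] = 0.445 × 15.0 = 6.675 L·cmH2O.
Power = 14 × 6.675 = 93.45 L·cmH2O/min.
× 0.098 J/(L·cmH2O) → 9.158 J/min.

9.2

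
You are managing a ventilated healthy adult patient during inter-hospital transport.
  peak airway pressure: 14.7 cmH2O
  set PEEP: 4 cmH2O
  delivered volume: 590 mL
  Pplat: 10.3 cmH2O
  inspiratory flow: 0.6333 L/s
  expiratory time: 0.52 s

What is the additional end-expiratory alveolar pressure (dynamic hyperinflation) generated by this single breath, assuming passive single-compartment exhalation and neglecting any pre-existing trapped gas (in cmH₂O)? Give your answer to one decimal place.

R = (PIP − Pplat)/V̇ = (14.7 − 10.3) / 0.6333 = 4.4/0.6333 = 6.948 cmH2O·s/L.
C = Vt/(Pplat − PEEP) = 590.0 / (10.3 − 4) = 590.0/6.3 = 93.651 mL/cmH2O.
τ = R × C = 6.948 × 0.09365 L/cmH2O = 0.6507 s.
Fraction remaining = e^(−Te/τ) = e^(−0.52/0.6507) = 0.4497; trapped volume = 590.0 × 0.4497 = 265.32 mL.
Additional alveolar pressure from trapping ≈ V_trapped / C = 265.32 / 93.651 = 2.833 cmH2O.

2.8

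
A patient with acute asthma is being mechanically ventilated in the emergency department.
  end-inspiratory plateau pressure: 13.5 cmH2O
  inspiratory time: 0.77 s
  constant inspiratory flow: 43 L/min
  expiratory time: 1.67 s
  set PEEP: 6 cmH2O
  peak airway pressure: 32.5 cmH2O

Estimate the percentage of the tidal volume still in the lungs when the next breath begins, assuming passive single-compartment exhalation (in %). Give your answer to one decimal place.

Flow: 43 L/min ÷ 60 = 0.7167 L/s.
Vt = flow × Ti = 0.7167 L/s × 0.77 s × 1000 mL/L = 551.86 mL.
R = (PIP − Pplat)/V̇ = (32.5 − 13.5) / 0.7167 = 19.0/0.7167 = 26.51 cmH2O·s/L.
C = Vt/(Pplat − PEEP) = 551.86 / (13.5 − 6) = 551.86/7.5 = 73.581 mL/cmH2O.
τ = R × C = 26.51 × 0.07358 L/cmH2O = 1.951 s.
Fraction remaining at end-expiration = e^(−Te/τ) = e^(−1.67/1.951) = 0.4249 → 42.49%.

42.5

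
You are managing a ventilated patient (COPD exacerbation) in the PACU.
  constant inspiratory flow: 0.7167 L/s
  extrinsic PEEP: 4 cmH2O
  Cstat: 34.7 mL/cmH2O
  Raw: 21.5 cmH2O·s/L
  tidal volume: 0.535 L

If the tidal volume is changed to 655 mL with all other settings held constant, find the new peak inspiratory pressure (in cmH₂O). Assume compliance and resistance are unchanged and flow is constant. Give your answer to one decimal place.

38.3

PIP = Vt/C + R·V̇ + PEEP (constant-flow equation of motion).
Only the elastic term changes: ΔPIP = ΔVt / C = (655 − 535) / 34.7 = 3.458 cmH2O.
Original PIP = 535/34.7 + 21.5×0.7167 + 4 = 34.827 cmH2O; new PIP = 34.827 + (3.458) = 38.285 cmH2O.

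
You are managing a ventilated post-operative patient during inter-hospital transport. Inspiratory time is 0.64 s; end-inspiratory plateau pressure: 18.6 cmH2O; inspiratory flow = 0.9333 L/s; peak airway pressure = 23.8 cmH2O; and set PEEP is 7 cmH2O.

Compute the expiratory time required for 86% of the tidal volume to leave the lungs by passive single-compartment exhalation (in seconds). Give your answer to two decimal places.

Vt = flow × Ti = 0.9333 L/s × 0.64 s × 1000 mL/L = 597.31 mL.
R = (PIP − Pplat)/V̇ = (23.8 − 18.6) / 0.9333 = 5.2/0.9333 = 5.572 cmH2O·s/L.
C = Vt/(Pplat − PEEP) = 597.31 / (18.6 − 7) = 597.31/11.6 = 51.492 mL/cmH2O.
τ = R × C = 5.572 × 0.05149 L/cmH2O = 0.2869 s.
t = −τ·ln(1 − 0.86) = −0.2869·ln(0.14) = 0.5641 s.

0.56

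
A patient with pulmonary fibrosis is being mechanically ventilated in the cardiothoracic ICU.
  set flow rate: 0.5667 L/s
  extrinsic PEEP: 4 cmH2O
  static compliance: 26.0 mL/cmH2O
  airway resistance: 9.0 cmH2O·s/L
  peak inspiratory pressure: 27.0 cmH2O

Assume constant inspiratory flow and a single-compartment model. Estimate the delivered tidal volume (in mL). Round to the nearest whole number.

Equation of motion (constant flow): PIP = Vt/C + R·V̇ + PEEP.
Vt/C = PIP − R·V̇ − PEEP = 27.0 − 5.1 − 4 = 17.9 cmH2O.
Vt = C × 17.9 = 26.0 × 17.9 = 465.4 mL.

465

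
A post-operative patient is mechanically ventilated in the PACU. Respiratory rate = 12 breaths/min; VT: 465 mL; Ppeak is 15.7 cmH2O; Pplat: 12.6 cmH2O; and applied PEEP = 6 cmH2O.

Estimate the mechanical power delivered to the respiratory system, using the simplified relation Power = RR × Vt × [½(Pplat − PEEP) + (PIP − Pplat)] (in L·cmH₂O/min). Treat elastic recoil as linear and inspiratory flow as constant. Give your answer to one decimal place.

Per-breath work = Vt × [½(Pplat−PEEP) + (PIP−Pplat)] = 0.465 × [0.5×6.6 + 3.1] = 0.465 × 6.4 = 2.976 L·cmH2O.
Power = 12 × 2.976 = 35.712 L·cmH2O/min.

35.7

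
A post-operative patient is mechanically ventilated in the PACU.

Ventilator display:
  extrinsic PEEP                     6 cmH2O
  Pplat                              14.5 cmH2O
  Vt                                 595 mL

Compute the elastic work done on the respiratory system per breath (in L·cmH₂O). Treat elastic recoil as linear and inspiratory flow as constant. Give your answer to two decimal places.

2.53

Elastic work ≈ ½ × (Pplat − PEEP) × Vt = 0.5 × (14.5 − 6) × 0.595 L = 0.5 × 8.5 × 0.595 = 2.529 L·cmH2O.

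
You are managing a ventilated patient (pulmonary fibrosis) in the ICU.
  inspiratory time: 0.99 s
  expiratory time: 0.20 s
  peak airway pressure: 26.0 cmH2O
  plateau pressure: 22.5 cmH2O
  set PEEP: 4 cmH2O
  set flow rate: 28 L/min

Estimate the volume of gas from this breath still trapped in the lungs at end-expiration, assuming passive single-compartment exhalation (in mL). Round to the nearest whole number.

Flow: 28 L/min ÷ 60 = 0.4667 L/s.
Vt = flow × Ti = 0.4667 L/s × 0.99 s × 1000 mL/L = 462.03 mL.
R = (PIP − Pplat)/V̇ = (26.0 − 22.5) / 0.4667 = 3.5/0.4667 = 7.499 cmH2O·s/L.
C = Vt/(Pplat − PEEP) = 462.03 / (22.5 − 4) = 462.03/18.5 = 24.975 mL/cmH2O.
τ = R × C = 7.499 × 0.02498 L/cmH2O = 0.1873 s.
Fraction remaining = e^(−Te/τ) = e^(−0.20/0.1873) = 0.3438.
Trapped volume = 462.03 × 0.3438 = 158.85 mL.

159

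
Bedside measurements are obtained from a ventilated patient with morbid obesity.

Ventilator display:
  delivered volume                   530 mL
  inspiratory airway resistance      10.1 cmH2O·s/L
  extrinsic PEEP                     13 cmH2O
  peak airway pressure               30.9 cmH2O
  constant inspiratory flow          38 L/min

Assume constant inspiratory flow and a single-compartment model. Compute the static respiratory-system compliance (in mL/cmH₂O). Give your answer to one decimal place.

46.1

Flow: 38 L/min ÷ 60 = 0.6333 L/s.
Equation of motion (constant flow): PIP = Vt/C + R·V̇ + PEEP.
Vt/C = PIP − R·V̇ − PEEP = 30.9 − 10.1×0.6333 − 13 = 30.9 − 6.396 − 13 = 11.504 cmH2O.
C = Vt / 11.504 = 530 / 11.504 = 46.071 mL/cmH2O.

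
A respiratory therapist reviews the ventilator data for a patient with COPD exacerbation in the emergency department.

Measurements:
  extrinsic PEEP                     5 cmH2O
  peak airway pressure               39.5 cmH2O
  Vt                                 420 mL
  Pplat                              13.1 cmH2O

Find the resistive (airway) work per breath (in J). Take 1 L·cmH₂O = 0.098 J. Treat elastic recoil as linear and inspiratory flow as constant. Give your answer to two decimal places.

With constant inspiratory flow the resistive pressure is constant at PIP − Pplat = 39.5 − 13.1 = 26.4 cmH2O, so resistive work = 26.4 × 0.420 = 11.088 L·cmH2O.
× 0.098 J/(L·cmH2O) → 1.087 J.

1.09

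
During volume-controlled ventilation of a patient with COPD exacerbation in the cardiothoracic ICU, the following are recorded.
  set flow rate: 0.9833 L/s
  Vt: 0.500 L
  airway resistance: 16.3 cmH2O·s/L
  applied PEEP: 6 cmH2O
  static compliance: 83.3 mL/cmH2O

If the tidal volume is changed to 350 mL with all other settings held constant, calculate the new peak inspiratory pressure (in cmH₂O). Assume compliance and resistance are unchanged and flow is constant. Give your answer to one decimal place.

26.2

PIP = Vt/C + R·V̇ + PEEP (constant-flow equation of motion).
Only the elastic term changes: ΔPIP = ΔVt / C = (350 − 500) / 83.3 = -1.801 cmH2O.
Original PIP = 500/83.3 + 16.3×0.9833 + 6 = 28.03 cmH2O; new PIP = 28.03 + (-1.801) = 26.229 cmH2O.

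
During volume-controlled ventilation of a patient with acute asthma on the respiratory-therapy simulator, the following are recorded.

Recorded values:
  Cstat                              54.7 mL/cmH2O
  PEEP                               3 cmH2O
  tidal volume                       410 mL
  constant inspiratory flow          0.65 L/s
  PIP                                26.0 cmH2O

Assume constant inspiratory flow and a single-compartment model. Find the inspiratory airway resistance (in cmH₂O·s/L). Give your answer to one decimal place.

23.9

Equation of motion (constant flow): PIP = Vt/C + R·V̇ + PEEP.
R·V̇ = PIP − Vt/C − PEEP = 26.0 − 410/54.7 − 3 = 26.0 − 7.495 − 3 = 15.505 cmH2O.
R = 15.505 / 0.65 = 23.854 cmH2O·s/L.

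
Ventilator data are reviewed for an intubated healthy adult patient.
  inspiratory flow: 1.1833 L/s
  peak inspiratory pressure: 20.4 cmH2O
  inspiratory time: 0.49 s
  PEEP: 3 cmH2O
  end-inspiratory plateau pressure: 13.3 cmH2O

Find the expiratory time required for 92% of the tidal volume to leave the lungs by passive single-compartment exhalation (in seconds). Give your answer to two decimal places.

Vt = flow × Ti = 1.1833 L/s × 0.49 s × 1000 mL/L = 579.82 mL.
R = (PIP − Pplat)/V̇ = (20.4 − 13.3) / 1.1833 = 7.1/1.1833 = 6.0 cmH2O·s/L.
C = Vt/(Pplat − PEEP) = 579.82 / (13.3 − 3) = 579.82/10.3 = 56.293 mL/cmH2O.
τ = R × C = 6.0 × 0.05629 L/cmH2O = 0.3377 s.
t = −τ·ln(1 − 0.92) = −0.3377·ln(0.08) = 0.8529 s.

0.85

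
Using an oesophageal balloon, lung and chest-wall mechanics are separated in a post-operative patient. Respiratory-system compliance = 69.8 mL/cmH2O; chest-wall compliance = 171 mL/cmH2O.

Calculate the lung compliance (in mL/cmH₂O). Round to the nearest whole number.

118

1/CL = 1/Crs − 1/Ccw.
1/CL = 1/69.8 − 1/171 = 0.008479.
CL = 117.94 mL/cmH2O.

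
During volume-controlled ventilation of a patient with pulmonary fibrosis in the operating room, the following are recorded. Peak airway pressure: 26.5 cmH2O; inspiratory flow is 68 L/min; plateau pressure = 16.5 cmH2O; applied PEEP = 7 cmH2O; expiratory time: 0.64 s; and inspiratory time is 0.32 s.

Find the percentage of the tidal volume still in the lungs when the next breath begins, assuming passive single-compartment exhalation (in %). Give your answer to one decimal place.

15.0

Flow: 68 L/min ÷ 60 = 1.1333 L/s.
Vt = flow × Ti = 1.1333 L/s × 0.32 s × 1000 mL/L = 362.66 mL.
R = (PIP − Pplat)/V̇ = (26.5 − 16.5) / 1.1333 = 10.0/1.1333 = 8.824 cmH2O·s/L.
C = Vt/(Pplat − PEEP) = 362.66 / (16.5 − 7) = 362.66/9.5 = 38.175 mL/cmH2O.
τ = R × C = 8.824 × 0.03818 L/cmH2O = 0.3369 s.
Fraction remaining at end-expiration = e^(−Te/τ) = e^(−0.64/0.3369) = 0.1496 → 14.96%.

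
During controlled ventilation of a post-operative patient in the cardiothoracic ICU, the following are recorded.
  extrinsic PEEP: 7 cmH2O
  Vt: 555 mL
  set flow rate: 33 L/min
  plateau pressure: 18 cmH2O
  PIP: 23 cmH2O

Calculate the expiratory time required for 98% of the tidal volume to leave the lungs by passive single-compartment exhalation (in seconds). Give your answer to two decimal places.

1.79

Flow: 33 L/min ÷ 60 = 0.55 L/s.
R = (PIP − Pplat)/V̇ = (23 − 18) / 0.55 = 5.0/0.55 = 9.091 cmH2O·s/L.
C = Vt/(Pplat − PEEP) = 555.0 / (18 − 7) = 555.0/11.0 = 50.455 mL/cmH2O.
τ = R × C = 9.091 × 0.05046 L/cmH2O = 0.4587 s.
t = −τ·ln(1 − 0.98) = −0.4587·ln(0.02) = 1.794 s.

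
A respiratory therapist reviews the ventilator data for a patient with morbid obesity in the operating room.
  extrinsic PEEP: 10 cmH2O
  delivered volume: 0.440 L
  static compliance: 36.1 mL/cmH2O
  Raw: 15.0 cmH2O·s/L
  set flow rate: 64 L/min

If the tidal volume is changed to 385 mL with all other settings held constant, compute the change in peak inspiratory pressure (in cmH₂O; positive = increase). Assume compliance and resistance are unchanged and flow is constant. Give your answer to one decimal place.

PIP = Vt/C + R·V̇ + PEEP (constant-flow equation of motion).
Only the elastic term changes: ΔPIP = ΔVt / C = (385 − 440) / 36.1 = -1.524 cmH2O.

-1.5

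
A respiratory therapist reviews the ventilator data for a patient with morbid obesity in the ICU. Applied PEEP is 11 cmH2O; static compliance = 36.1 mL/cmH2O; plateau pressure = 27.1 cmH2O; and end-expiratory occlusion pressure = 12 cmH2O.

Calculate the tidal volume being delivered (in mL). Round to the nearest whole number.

End-expiratory occlusion gives total PEEP = 12 cmH2O (intrinsic PEEP = 12 − 11 = 1). Use total PEEP for the elastic gradient.
Vt = Cstat × (Pplat − PEEPtotal) = 36.1 × (27.1 − 12) = 36.1 × 15.1 = 545.11 mL.

545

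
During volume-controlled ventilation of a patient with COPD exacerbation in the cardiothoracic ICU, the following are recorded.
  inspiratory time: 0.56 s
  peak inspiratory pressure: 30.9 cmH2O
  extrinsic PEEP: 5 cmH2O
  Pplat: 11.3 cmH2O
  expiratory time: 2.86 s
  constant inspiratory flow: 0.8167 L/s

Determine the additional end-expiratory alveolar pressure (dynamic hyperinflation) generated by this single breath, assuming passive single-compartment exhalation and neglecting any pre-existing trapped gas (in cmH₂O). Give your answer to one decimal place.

Vt = flow × Ti = 0.8167 L/s × 0.56 s × 1000 mL/L = 457.35 mL.
R = (PIP − Pplat)/V̇ = (30.9 − 11.3) / 0.8167 = 19.6/0.8167 = 23.999 cmH2O·s/L.
C = Vt/(Pplat − PEEP) = 457.35 / (11.3 − 5) = 457.35/6.3 = 72.595 mL/cmH2O.
τ = R × C = 23.999 × 0.0726 L/cmH2O = 1.742 s.
Fraction remaining = e^(−Te/τ) = e^(−2.86/1.742) = 0.1936; trapped volume = 457.35 × 0.1936 = 88.543 mL.
Additional alveolar pressure from trapping ≈ V_trapped / C = 88.543 / 72.595 = 1.22 cmH2O.

1.2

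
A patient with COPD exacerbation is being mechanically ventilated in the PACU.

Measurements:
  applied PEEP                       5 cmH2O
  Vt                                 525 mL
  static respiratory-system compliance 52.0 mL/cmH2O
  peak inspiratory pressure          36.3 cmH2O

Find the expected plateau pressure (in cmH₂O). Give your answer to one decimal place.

15.1

Pplat = PEEP + Vt / Cstat = 5 + 525 / 52.0 = 5 + 10.096 = 15.096 cmH2O.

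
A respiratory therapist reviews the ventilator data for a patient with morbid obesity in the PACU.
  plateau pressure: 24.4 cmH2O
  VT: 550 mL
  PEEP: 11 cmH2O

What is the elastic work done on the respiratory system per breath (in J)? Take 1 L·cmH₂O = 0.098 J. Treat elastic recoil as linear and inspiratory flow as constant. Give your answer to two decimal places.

Elastic work ≈ ½ × (Pplat − PEEP) × Vt = 0.5 × (24.4 − 11) × 0.550 L = 0.5 × 13.4 × 0.550 = 3.685 L·cmH2O.
× 0.098 J/(L·cmH2O) → 0.3611 J.

0.36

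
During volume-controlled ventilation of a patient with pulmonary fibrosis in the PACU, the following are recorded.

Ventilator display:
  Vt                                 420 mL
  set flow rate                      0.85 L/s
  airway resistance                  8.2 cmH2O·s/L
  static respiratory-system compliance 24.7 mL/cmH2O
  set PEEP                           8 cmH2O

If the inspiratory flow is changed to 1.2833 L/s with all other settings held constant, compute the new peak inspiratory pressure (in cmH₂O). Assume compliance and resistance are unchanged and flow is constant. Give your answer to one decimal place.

PIP = Vt/C + R·V̇ + PEEP (constant-flow equation of motion).
Only the resistive term changes: ΔPIP = R × ΔV̇ = 8.2 × (1.2833 − 0.85) = 8.2 × 0.4333 = 3.553 cmH2O.
Original PIP = 420/24.7 + 8.2×0.85 + 8 = 31.974 cmH2O; new PIP = 31.974 + (3.553) = 35.527 cmH2O.

35.5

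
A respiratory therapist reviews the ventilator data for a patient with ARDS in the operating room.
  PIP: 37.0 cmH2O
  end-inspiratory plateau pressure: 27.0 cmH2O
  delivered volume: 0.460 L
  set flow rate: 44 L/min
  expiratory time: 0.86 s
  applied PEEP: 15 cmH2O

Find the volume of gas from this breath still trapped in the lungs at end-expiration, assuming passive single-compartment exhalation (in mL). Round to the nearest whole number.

Flow: 44 L/min ÷ 60 = 0.7333 L/s.
R = (PIP − Pplat)/V̇ = (37.0 − 27.0) / 0.7333 = 10.0/0.7333 = 13.637 cmH2O·s/L.
C = Vt/(Pplat − PEEP) = 460.0 / (27.0 − 15) = 460.0/12.0 = 38.333 mL/cmH2O.
τ = R × C = 13.637 × 0.03833 L/cmH2O = 0.5227 s.
Fraction remaining = e^(−Te/τ) = e^(−0.86/0.5227) = 0.193.
Trapped volume = 460.0 × 0.193 = 88.78 mL.

89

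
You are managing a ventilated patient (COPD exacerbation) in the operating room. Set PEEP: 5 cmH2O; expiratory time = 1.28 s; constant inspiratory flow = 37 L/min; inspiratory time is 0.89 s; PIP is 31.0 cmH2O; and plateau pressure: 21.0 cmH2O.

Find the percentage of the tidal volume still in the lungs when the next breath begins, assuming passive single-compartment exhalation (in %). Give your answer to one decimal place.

10.0

Flow: 37 L/min ÷ 60 = 0.6167 L/s.
Vt = flow × Ti = 0.6167 L/s × 0.89 s × 1000 mL/L = 548.86 mL.
R = (PIP − Pplat)/V̇ = (31.0 − 21.0) / 0.6167 = 10.0/0.6167 = 16.215 cmH2O·s/L.
C = Vt/(Pplat − PEEP) = 548.86 / (21.0 − 5) = 548.86/16.0 = 34.304 mL/cmH2O.
τ = R × C = 16.215 × 0.0343 L/cmH2O = 0.5562 s.
Fraction remaining at end-expiration = e^(−Te/τ) = e^(−1.28/0.5562) = 0.1001 → 10.01%.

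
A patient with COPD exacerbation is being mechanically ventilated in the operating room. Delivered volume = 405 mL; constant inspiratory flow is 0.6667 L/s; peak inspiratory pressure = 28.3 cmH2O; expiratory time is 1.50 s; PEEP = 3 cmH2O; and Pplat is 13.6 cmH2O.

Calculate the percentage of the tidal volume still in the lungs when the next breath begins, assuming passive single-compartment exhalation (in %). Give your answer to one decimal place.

R = (PIP − Pplat)/V̇ = (28.3 − 13.6) / 0.6667 = 14.7/0.6667 = 22.049 cmH2O·s/L.
C = Vt/(Pplat − PEEP) = 405.0 / (13.6 − 3) = 405.0/10.6 = 38.208 mL/cmH2O.
τ = R × C = 22.049 × 0.03821 L/cmH2O = 0.8425 s.
Fraction remaining at end-expiration = e^(−Te/τ) = e^(−1.50/0.8425) = 0.1686 → 16.86%.

16.9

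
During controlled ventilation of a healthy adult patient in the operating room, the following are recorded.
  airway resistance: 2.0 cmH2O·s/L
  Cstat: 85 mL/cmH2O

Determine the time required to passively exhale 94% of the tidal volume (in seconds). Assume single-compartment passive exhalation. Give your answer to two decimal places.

τ = R × C = 2.0 × 85 mL/cmH2O = 2.0 × 0.085 L/cmH2O = 0.17 s.
Exhaled fraction f = 1 − e^(−t/τ) → t = −τ·ln(1 − f) = −0.17·ln(0.06) = 0.4783 s.

0.48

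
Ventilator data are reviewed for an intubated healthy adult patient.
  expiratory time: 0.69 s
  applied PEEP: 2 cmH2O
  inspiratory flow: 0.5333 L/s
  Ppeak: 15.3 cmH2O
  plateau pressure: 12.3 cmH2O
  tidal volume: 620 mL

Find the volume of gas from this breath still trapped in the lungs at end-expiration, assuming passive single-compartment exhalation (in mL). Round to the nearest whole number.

R = (PIP − Pplat)/V̇ = (15.3 − 12.3) / 0.5333 = 3.0/0.5333 = 5.625 cmH2O·s/L.
C = Vt/(Pplat − PEEP) = 620.0 / (12.3 − 2) = 620.0/10.3 = 60.194 mL/cmH2O.
τ = R × C = 5.625 × 0.06019 L/cmH2O = 0.3386 s.
Fraction remaining = e^(−Te/τ) = e^(−0.69/0.3386) = 0.1303.
Trapped volume = 620.0 × 0.1303 = 80.786 mL.

81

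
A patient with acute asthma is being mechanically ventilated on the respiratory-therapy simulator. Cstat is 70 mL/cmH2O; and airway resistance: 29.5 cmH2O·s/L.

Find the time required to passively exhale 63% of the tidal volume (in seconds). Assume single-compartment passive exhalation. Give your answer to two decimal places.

2.05

τ = R × C = 29.5 × 70 mL/cmH2O = 29.5 × 0.070 L/cmH2O = 2.065 s.
Exhaled fraction f = 1 − e^(−t/τ) → t = −τ·ln(1 − f) = −2.065·ln(0.37) = 2.053 s.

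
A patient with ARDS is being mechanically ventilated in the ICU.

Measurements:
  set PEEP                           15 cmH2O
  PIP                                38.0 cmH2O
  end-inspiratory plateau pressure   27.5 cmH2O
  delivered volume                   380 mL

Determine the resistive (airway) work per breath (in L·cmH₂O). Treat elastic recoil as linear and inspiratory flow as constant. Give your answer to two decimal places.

3.99

With constant inspiratory flow the resistive pressure is constant at PIP − Pplat = 38.0 − 27.5 = 10.5 cmH2O, so resistive work = 10.5 × 0.380 = 3.99 L·cmH2O.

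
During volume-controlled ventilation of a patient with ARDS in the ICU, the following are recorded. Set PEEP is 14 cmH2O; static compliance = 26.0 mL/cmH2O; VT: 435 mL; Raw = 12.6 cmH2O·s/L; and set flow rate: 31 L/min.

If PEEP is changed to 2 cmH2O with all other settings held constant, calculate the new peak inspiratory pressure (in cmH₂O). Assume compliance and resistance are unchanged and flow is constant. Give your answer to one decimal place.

25.2

Flow: 31 L/min ÷ 60 = 0.5167 L/s.
PIP = Vt/C + R·V̇ + PEEP (constant-flow equation of motion).
Only the baseline term changes: ΔPIP = ΔPEEP = 2 − 14 = -12.0 cmH2O.
Original PIP = 435/26.0 + 12.6×0.5167 + 14 = 37.241 cmH2O; new PIP = 37.241 + (-12.0) = 25.241 cmH2O.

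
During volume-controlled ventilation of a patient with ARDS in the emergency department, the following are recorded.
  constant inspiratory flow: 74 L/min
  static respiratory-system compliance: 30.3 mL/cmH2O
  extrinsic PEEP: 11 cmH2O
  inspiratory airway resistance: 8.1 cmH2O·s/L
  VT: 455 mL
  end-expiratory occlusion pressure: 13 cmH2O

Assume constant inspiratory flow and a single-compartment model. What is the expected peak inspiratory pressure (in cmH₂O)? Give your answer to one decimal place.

Flow: 74 L/min ÷ 60 = 1.2333 L/s.
Total PEEP = 13 cmH2O (set 11 + intrinsic 2); this is the baseline alveolar pressure.
Equation of motion (constant flow): PIP = Vt/C + R·V̇ + PEEP.
PIP = 455/30.3 + 8.1×1.2333 + 13 = 15.017 + 9.99 + 13 = 38.007 cmH2O.

38.0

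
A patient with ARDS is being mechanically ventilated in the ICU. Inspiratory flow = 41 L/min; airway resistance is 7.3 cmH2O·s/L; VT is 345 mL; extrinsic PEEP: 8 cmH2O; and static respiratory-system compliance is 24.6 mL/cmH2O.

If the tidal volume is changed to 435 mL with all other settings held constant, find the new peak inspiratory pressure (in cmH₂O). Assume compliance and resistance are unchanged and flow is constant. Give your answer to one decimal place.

30.7

Flow: 41 L/min ÷ 60 = 0.6833 L/s.
PIP = Vt/C + R·V̇ + PEEP (constant-flow equation of motion).
Only the elastic term changes: ΔPIP = ΔVt / C = (435 − 345) / 24.6 = 3.659 cmH2O.
Original PIP = 345/24.6 + 7.3×0.6833 + 8 = 27.012 cmH2O; new PIP = 27.012 + (3.659) = 30.671 cmH2O.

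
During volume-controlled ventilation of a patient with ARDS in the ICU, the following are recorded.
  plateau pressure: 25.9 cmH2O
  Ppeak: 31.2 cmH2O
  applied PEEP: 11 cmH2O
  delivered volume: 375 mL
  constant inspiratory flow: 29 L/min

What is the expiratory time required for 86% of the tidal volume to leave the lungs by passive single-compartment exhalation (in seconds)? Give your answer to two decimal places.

0.54

Flow: 29 L/min ÷ 60 = 0.4833 L/s.
R = (PIP − Pplat)/V̇ = (31.2 − 25.9) / 0.4833 = 5.3/0.4833 = 10.966 cmH2O·s/L.
C = Vt/(Pplat − PEEP) = 375.0 / (25.9 − 11) = 375.0/14.9 = 25.168 mL/cmH2O.
τ = R × C = 10.966 × 0.02517 L/cmH2O = 0.276 s.
t = −τ·ln(1 − 0.86) = −0.276·ln(0.14) = 0.5426 s.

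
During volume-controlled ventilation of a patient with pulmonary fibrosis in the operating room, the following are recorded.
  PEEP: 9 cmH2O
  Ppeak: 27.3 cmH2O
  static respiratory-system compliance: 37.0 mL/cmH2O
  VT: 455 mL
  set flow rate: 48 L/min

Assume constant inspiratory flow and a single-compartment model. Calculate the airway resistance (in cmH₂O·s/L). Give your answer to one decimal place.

7.5

Flow: 48 L/min ÷ 60 = 0.8 L/s.
Equation of motion (constant flow): PIP = Vt/C + R·V̇ + PEEP.
R·V̇ = PIP − Vt/C − PEEP = 27.3 − 455/37.0 − 9 = 27.3 − 12.297 − 9 = 6.003 cmH2O.
R = 6.003 / 0.8 = 7.504 cmH2O·s/L.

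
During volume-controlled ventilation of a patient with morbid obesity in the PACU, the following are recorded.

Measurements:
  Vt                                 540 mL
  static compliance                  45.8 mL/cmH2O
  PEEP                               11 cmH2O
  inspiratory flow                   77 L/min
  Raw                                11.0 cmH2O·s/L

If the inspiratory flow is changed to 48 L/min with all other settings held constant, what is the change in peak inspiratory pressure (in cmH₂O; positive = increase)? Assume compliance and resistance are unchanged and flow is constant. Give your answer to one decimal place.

-5.3

Flow: 77 L/min ÷ 60 = 1.2833 L/s.
New flow: 48 L/min ÷ 60 = 0.8 L/s.
PIP = Vt/C + R·V̇ + PEEP (constant-flow equation of motion).
Only the resistive term changes: ΔPIP = R × ΔV̇ = 11.0 × (0.8 − 1.2833) = 11.0 × -0.4833 = -5.316 cmH2O.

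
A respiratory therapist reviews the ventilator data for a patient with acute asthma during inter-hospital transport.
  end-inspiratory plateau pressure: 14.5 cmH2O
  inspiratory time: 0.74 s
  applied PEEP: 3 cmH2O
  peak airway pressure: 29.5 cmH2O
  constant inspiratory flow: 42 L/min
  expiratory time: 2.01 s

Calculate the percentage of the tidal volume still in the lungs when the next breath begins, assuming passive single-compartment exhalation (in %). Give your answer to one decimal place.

12.5

Flow: 42 L/min ÷ 60 = 0.7 L/s.
Vt = flow × Ti = 0.7 L/s × 0.74 s × 1000 mL/L = 518.0 mL.
R = (PIP − Pplat)/V̇ = (29.5 − 14.5) / 0.7 = 15.0/0.7 = 21.429 cmH2O·s/L.
C = Vt/(Pplat − PEEP) = 518.0 / (14.5 − 3) = 518.0/11.5 = 45.043 mL/cmH2O.
τ = R × C = 21.429 × 0.04504 L/cmH2O = 0.9652 s.
Fraction remaining at end-expiration = e^(−Te/τ) = e^(−2.01/0.9652) = 0.1246 → 12.46%.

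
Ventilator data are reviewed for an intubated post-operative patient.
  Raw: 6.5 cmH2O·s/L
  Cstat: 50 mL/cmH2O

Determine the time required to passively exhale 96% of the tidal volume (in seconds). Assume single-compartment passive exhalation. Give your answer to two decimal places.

τ = R × C = 6.5 × 50 mL/cmH2O = 6.5 × 0.050 L/cmH2O = 0.325 s.
Exhaled fraction f = 1 − e^(−t/τ) → t = −τ·ln(1 − f) = −0.325·ln(0.04) = 1.046 s.

1.05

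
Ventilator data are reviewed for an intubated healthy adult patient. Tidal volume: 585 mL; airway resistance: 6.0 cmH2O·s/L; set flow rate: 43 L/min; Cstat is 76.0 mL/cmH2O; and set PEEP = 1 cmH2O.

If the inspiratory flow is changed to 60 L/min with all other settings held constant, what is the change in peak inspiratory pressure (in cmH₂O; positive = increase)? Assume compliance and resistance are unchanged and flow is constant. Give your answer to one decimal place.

1.7

Flow: 43 L/min ÷ 60 = 0.7167 L/s.
New flow: 60 L/min ÷ 60 = 1 L/s.
PIP = Vt/C + R·V̇ + PEEP (constant-flow equation of motion).
Only the resistive term changes: ΔPIP = R × ΔV̇ = 6.0 × (1 − 0.7167) = 6.0 × 0.2833 = 1.7 cmH2O.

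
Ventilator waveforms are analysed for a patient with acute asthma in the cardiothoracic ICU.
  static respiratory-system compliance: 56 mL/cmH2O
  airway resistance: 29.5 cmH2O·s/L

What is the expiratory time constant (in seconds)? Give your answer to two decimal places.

τ = R × C = 29.5 × 56 mL/cmH2O = 29.5 × 0.056 L/cmH2O = 1.652 s.

1.65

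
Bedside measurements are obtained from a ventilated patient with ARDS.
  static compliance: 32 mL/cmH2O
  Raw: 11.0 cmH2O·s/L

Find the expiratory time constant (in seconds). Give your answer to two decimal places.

0.35

τ = R × C = 11.0 × 32 mL/cmH2O = 11.0 × 0.032 L/cmH2O = 0.352 s.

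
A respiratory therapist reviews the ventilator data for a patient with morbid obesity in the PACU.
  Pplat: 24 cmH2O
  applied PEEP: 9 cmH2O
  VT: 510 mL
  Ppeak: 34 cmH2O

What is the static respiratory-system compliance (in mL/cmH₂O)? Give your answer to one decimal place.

34.0

Cstat = Vt / (Pplat − PEEP) = 510 / (24 − 9) = 510 / 15.0 = 34.0 mL/cmH2O.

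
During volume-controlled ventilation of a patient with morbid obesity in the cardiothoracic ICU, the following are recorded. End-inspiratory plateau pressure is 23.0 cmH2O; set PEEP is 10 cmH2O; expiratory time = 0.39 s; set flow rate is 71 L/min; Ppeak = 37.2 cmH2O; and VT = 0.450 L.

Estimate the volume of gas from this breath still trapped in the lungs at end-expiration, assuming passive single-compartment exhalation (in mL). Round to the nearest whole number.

176

Flow: 71 L/min ÷ 60 = 1.1833 L/s.
R = (PIP − Pplat)/V̇ = (37.2 − 23.0) / 1.1833 = 14.2/1.1833 = 12.0 cmH2O·s/L.
C = Vt/(Pplat − PEEP) = 450.0 / (23.0 − 10) = 450.0/13.0 = 34.615 mL/cmH2O.
τ = R × C = 12.0 × 0.03462 L/cmH2O = 0.4154 s.
Fraction remaining = e^(−Te/τ) = e^(−0.39/0.4154) = 0.3911.
Trapped volume = 450.0 × 0.3911 = 176.0 mL.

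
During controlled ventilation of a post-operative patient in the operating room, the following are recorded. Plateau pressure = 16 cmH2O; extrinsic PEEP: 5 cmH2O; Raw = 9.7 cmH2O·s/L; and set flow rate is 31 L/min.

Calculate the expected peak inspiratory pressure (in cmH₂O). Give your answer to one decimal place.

Flow: 31 L/min ÷ 60 = 0.5167 L/s.
PIP = Pplat + Raw × flow = 16 + 9.7 × 0.5167 = 16 + 5.012 = 21.012 cmH2O.

21.0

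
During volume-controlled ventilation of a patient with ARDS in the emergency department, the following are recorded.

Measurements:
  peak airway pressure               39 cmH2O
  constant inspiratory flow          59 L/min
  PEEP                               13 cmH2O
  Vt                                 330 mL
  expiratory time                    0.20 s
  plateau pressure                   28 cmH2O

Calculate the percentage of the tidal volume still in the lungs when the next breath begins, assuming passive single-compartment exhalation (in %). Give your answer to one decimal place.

44.4

Flow: 59 L/min ÷ 60 = 0.9833 L/s.
R = (PIP − Pplat)/V̇ = (39 − 28) / 0.9833 = 11.0/0.9833 = 11.187 cmH2O·s/L.
C = Vt/(Pplat − PEEP) = 330.0 / (28 − 13) = 330.0/15.0 = 22.0 mL/cmH2O.
τ = R × C = 11.187 × 0.022 L/cmH2O = 0.2461 s.
Fraction remaining at end-expiration = e^(−Te/τ) = e^(−0.20/0.2461) = 0.4437 → 44.37%.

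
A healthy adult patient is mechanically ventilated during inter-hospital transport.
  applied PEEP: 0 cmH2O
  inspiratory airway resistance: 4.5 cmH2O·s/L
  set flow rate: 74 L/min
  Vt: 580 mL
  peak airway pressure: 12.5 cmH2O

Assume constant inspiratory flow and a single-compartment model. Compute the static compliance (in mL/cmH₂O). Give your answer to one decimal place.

83.5

Flow: 74 L/min ÷ 60 = 1.2333 L/s.
Equation of motion (constant flow): PIP = Vt/C + R·V̇ + PEEP.
Vt/C = PIP − R·V̇ − PEEP = 12.5 − 4.5×1.2333 − 0 = 12.5 − 5.55 − 0 = 6.95 cmH2O.
C = Vt / 6.95 = 580 / 6.95 = 83.453 mL/cmH2O.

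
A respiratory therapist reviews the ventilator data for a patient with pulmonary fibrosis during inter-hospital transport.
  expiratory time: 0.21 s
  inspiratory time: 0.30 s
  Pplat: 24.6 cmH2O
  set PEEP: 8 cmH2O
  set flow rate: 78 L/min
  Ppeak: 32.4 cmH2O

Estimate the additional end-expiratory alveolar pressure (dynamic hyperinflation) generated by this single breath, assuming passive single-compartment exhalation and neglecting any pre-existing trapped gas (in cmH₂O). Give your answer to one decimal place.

Flow: 78 L/min ÷ 60 = 1.3 L/s.
Vt = flow × Ti = 1.3 L/s × 0.30 s × 1000 mL/L = 390.0 mL.
R = (PIP − Pplat)/V̇ = (32.4 − 24.6) / 1.3 = 7.8/1.3 = 6.0 cmH2O·s/L.
C = Vt/(Pplat − PEEP) = 390.0 / (24.6 − 8) = 390.0/16.6 = 23.494 mL/cmH2O.
τ = R × C = 6.0 × 0.02349 L/cmH2O = 0.1409 s.
Fraction remaining = e^(−Te/τ) = e^(−0.21/0.1409) = 0.2253; trapped volume = 390.0 × 0.2253 = 87.867 mL.
Additional alveolar pressure from trapping ≈ V_trapped / C = 87.867 / 23.494 = 3.74 cmH2O.

3.7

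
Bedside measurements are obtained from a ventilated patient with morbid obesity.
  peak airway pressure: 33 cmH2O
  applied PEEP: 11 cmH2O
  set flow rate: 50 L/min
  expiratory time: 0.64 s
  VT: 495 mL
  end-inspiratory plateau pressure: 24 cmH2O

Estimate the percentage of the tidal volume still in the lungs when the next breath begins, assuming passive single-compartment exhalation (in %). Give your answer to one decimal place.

21.1

Flow: 50 L/min ÷ 60 = 0.8333 L/s.
R = (PIP − Pplat)/V̇ = (33 − 24) / 0.8333 = 9.0/0.8333 = 10.8 cmH2O·s/L.
C = Vt/(Pplat − PEEP) = 495.0 / (24 − 11) = 495.0/13.0 = 38.077 mL/cmH2O.
τ = R × C = 10.8 × 0.03808 L/cmH2O = 0.4113 s.
Fraction remaining at end-expiration = e^(−Te/τ) = e^(−0.64/0.4113) = 0.211 → 21.1%.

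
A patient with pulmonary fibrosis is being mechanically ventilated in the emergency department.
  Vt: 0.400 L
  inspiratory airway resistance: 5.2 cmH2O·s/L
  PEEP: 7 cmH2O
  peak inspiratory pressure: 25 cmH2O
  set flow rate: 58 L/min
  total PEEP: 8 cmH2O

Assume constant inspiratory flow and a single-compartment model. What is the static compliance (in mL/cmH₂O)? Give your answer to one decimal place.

33.4

Flow: 58 L/min ÷ 60 = 0.9667 L/s.
Total PEEP = 8 cmH2O (set 7 + intrinsic 1); this is the baseline alveolar pressure.
Equation of motion (constant flow): PIP = Vt/C + R·V̇ + PEEP.
Vt/C = PIP − R·V̇ − PEEP = 25 − 5.2×0.9667 − 8 = 25 − 5.027 − 8 = 11.973 cmH2O.
C = Vt / 11.973 = 400 / 11.973 = 33.409 mL/cmH2O.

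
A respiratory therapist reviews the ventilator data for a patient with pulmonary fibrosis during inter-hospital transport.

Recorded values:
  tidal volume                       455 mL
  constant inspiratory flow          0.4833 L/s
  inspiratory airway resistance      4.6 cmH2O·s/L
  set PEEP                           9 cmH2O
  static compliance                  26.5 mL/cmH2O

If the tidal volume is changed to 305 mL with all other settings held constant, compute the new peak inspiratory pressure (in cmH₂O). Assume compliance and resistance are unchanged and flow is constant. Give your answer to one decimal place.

PIP = Vt/C + R·V̇ + PEEP (constant-flow equation of motion).
Only the elastic term changes: ΔPIP = ΔVt / C = (305 − 455) / 26.5 = -5.66 cmH2O.
Original PIP = 455/26.5 + 4.6×0.4833 + 9 = 28.393 cmH2O; new PIP = 28.393 + (-5.66) = 22.733 cmH2O.

22.7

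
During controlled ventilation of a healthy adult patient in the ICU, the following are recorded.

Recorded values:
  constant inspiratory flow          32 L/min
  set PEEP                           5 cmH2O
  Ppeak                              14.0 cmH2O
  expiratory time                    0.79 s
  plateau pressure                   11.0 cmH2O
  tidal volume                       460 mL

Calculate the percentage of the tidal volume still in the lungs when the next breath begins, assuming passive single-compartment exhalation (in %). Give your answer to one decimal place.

16.0

Flow: 32 L/min ÷ 60 = 0.5333 L/s.
R = (PIP − Pplat)/V̇ = (14.0 − 11.0) / 0.5333 = 3.0/0.5333 = 5.625 cmH2O·s/L.
C = Vt/(Pplat − PEEP) = 460.0 / (11.0 − 5) = 460.0/6.0 = 76.667 mL/cmH2O.
τ = R × C = 5.625 × 0.07667 L/cmH2O = 0.4313 s.
Fraction remaining at end-expiration = e^(−Te/τ) = e^(−0.79/0.4313) = 0.1601 → 16.01%.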